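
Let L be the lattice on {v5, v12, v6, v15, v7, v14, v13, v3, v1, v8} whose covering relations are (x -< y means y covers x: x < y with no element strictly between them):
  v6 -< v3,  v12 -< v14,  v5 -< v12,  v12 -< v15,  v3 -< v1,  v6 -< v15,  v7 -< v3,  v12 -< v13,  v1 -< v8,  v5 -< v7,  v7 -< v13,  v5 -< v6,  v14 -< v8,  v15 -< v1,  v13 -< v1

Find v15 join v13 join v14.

Common upper bounds of {v15, v13, v14}: v8.
The least among these is v8.

v8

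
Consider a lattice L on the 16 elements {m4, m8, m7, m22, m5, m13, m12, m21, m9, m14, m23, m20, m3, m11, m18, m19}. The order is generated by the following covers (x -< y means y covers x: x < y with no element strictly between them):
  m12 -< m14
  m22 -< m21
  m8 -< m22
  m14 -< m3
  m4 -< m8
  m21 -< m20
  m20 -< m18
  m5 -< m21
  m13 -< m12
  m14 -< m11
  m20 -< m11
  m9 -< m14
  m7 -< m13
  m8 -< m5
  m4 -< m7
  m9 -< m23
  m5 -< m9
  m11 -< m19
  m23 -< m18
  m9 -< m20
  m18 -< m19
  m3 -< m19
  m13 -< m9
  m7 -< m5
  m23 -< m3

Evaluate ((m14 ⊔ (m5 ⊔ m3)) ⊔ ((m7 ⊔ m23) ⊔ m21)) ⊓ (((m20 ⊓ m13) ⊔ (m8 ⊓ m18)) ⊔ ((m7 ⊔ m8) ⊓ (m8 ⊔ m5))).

m9

m5 ∨ m3 = m3
m14 ∨ m3 = m3
m7 ∨ m23 = m23
m23 ∨ m21 = m18
m3 ∨ m18 = m19
m20 ∧ m13 = m13
m8 ∧ m18 = m8
m13 ∨ m8 = m9
m7 ∨ m8 = m5
m8 ∨ m5 = m5
m5 ∧ m5 = m5
m9 ∨ m5 = m9
m19 ∧ m9 = m9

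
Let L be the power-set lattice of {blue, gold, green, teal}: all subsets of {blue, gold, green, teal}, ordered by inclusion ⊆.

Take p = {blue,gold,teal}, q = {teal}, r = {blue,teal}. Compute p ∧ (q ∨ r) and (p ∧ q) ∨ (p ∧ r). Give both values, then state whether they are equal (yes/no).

q ∨ r = {blue,teal}, so p ∧ (q ∨ r) = {blue,gold,teal} ∧ {blue,teal} = {blue,teal}.
p ∧ q = {teal} and p ∧ r = {blue,teal}, so (p ∧ q) ∨ (p ∧ r) = {teal} ∨ {blue,teal} = {blue,teal}.
Equal: yes.

{blue,teal}; {blue,teal}; yes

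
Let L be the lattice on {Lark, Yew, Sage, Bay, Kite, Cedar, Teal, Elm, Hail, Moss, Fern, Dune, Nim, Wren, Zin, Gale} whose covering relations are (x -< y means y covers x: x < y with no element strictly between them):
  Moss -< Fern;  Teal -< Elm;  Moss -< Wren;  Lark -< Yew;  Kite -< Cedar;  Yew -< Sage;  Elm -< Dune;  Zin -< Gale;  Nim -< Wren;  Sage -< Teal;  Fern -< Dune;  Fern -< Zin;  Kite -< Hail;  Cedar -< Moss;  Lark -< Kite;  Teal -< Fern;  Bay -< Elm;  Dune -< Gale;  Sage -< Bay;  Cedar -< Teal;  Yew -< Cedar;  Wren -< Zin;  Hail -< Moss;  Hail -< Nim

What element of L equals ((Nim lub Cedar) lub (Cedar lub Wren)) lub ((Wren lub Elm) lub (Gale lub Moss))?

Nim ∨ Cedar = Wren
Cedar ∨ Wren = Wren
Wren ∨ Wren = Wren
Wren ∨ Elm = Gale
Gale ∨ Moss = Gale
Gale ∨ Gale = Gale
Wren ∨ Gale = Gale

Gale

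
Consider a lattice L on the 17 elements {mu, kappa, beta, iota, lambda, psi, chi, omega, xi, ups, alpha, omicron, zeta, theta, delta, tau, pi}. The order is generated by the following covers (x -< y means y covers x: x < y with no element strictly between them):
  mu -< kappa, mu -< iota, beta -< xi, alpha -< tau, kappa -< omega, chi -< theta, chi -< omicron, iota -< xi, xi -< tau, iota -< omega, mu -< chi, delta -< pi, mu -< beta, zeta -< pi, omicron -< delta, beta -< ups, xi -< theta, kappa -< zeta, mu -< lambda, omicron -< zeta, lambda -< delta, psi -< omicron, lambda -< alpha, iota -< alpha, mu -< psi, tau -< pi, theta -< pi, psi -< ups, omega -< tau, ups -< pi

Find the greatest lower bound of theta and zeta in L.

chi

Common lower bounds of {theta, zeta}: chi, mu.
The greatest among these is chi.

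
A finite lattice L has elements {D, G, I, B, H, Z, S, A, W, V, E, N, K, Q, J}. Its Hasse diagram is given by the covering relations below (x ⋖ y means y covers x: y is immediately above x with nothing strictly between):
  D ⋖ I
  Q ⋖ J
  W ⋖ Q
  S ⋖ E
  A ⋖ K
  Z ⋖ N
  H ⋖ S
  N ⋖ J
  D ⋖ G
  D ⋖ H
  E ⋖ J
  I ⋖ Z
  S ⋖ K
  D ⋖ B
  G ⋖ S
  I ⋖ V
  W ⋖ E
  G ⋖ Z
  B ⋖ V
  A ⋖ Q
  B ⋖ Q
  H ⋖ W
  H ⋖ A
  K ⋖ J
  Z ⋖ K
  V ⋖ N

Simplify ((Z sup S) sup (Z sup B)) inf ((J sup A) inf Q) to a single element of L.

Z ∨ S = K
Z ∨ B = N
K ∨ N = J
J ∨ A = J
J ∧ Q = Q
J ∧ Q = Q

Q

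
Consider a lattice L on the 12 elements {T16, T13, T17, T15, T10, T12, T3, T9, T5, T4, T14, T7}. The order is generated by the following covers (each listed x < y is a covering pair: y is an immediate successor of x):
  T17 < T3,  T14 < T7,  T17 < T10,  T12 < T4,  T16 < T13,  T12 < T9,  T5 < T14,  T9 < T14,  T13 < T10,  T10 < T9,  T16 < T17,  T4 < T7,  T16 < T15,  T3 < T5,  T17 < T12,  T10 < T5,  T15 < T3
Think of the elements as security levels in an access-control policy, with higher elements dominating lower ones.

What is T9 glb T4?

Common lower bounds of {T9, T4}: T12, T16, T17.
The greatest among these is T12.

T12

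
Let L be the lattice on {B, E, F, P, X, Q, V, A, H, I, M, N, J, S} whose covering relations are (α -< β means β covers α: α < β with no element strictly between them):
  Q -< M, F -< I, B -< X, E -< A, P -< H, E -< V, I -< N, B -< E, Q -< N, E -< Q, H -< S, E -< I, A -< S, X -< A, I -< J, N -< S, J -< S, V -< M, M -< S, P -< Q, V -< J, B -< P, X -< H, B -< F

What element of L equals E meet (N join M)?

N ∨ M = S
E ∧ S = E

E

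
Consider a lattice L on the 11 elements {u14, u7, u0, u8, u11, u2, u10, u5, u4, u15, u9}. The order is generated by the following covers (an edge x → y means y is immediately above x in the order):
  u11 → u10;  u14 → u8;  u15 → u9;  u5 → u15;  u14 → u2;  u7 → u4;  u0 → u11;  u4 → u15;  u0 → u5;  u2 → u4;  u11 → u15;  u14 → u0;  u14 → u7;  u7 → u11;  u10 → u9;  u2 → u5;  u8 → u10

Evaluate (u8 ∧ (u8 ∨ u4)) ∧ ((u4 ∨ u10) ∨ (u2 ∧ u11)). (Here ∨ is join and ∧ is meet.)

u8

u8 ∨ u4 = u9
u8 ∧ u9 = u8
u4 ∨ u10 = u9
u2 ∧ u11 = u14
u9 ∨ u14 = u9
u8 ∧ u9 = u8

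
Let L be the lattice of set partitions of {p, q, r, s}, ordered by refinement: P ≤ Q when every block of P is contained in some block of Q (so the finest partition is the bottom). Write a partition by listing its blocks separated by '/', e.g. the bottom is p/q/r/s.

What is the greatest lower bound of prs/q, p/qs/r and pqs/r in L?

The meet (common refinement) of prs/q, p/qs/r, pqs/r intersects blocks pairwise, giving p/q/r/s.

p/q/r/s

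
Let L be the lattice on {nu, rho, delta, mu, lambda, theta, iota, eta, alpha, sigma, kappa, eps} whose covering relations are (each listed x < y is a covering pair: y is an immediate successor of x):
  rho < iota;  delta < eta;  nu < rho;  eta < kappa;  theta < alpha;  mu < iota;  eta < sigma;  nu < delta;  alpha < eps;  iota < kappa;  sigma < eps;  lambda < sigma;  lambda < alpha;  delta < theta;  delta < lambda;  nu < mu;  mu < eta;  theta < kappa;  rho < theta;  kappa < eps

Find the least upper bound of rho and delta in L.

Common upper bounds of {rho, delta}: alpha, eps, kappa, theta.
The least among these is theta.

theta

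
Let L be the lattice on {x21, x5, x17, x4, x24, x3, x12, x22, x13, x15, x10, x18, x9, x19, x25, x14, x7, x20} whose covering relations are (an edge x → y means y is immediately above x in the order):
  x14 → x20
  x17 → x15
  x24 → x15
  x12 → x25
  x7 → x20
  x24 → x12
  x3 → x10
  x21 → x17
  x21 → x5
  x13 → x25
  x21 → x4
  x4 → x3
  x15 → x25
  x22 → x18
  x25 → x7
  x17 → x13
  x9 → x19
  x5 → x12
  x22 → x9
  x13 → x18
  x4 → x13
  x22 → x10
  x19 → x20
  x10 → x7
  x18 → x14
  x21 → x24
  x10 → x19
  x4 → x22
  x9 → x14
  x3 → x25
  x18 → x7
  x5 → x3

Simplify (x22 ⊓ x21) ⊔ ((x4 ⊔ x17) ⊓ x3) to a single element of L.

x22 ∧ x21 = x21
x4 ∨ x17 = x13
x13 ∧ x3 = x4
x21 ∨ x4 = x4

x4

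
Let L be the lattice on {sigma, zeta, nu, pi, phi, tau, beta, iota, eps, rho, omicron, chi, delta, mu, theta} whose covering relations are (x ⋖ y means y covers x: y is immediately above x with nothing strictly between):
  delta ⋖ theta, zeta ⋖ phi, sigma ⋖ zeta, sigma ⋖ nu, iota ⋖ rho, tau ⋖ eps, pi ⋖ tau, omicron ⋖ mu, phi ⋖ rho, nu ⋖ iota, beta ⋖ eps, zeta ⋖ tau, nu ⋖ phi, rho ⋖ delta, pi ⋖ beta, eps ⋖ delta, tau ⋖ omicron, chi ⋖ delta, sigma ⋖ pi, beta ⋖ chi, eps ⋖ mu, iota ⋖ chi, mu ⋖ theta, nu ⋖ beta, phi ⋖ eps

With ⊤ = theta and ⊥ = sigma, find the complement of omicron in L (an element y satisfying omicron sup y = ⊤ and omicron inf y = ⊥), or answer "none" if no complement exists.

iota

Need y with omicron ∨ y = theta and omicron ∧ y = sigma.
Checking each element gives: iota.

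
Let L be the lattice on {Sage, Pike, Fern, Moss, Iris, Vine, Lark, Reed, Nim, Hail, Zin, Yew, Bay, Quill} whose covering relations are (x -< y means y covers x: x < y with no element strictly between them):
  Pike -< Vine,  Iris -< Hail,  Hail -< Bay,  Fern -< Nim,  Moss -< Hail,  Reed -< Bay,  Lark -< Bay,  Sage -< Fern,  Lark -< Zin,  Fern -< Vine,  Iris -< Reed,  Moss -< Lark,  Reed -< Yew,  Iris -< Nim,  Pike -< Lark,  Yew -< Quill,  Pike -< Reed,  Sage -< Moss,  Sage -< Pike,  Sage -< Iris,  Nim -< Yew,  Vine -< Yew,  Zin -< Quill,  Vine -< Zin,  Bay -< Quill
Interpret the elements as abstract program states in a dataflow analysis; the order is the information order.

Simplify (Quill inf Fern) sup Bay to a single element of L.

Quill

Quill ∧ Fern = Fern
Fern ∨ Bay = Quill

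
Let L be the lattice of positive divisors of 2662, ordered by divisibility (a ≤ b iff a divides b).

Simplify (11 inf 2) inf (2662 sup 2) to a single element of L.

11 ∧ 2 = 1
2662 ∨ 2 = 2662
1 ∧ 2662 = 1

1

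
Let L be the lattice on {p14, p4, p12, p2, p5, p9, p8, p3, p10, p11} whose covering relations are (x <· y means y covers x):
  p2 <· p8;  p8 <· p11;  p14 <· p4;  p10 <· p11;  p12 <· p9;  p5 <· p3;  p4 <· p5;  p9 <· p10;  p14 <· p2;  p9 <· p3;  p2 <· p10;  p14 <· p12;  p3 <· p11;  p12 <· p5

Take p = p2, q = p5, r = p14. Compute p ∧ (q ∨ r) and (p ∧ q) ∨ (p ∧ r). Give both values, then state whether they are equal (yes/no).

p14; p14; yes

q ∨ r = p5, so p ∧ (q ∨ r) = p2 ∧ p5 = p14.
p ∧ q = p14 and p ∧ r = p14, so (p ∧ q) ∨ (p ∧ r) = p14 ∨ p14 = p14.
Equal: yes.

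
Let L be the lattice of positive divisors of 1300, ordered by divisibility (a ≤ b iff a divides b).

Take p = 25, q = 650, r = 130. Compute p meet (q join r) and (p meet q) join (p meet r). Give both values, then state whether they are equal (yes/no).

25; 25; yes

q join r = 650, so p meet (q join r) = 25 meet 650 = 25.
p meet q = 25 and p meet r = 5, so (p meet q) join (p meet r) = 25 join 5 = 25.
Equal: yes.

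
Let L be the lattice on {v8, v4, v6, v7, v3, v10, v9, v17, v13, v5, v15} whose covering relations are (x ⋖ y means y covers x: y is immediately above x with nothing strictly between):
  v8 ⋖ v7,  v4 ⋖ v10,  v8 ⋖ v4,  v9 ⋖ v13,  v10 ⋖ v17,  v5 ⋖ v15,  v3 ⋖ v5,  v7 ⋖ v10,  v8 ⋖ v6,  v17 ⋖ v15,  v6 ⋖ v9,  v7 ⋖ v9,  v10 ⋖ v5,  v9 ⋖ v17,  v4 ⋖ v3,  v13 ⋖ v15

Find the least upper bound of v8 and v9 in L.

v9

Common upper bounds of {v8, v9}: v13, v15, v17, v9.
The least among these is v9.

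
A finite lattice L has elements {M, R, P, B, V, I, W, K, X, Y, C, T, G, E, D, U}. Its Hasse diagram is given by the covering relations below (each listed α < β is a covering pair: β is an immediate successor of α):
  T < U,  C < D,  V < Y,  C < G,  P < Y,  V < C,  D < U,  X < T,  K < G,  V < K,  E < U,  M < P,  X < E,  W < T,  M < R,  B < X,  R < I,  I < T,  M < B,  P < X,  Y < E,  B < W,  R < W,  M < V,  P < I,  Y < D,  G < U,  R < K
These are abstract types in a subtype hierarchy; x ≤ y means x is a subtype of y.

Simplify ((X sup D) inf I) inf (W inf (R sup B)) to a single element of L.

X ∨ D = U
U ∧ I = I
R ∨ B = W
W ∧ W = W
I ∧ W = R

R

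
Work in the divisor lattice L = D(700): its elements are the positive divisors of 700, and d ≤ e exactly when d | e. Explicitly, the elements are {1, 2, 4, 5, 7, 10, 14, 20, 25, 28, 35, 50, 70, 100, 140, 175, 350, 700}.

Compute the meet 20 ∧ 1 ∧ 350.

Common lower bounds of {20, 1, 350}: 1.
The greatest among these is 1.

1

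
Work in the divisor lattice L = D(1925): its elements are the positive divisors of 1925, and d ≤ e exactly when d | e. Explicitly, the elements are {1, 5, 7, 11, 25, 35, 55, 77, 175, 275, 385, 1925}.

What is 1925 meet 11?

Common lower bounds of {1925, 11}: 1, 11.
The greatest among these is 11.

11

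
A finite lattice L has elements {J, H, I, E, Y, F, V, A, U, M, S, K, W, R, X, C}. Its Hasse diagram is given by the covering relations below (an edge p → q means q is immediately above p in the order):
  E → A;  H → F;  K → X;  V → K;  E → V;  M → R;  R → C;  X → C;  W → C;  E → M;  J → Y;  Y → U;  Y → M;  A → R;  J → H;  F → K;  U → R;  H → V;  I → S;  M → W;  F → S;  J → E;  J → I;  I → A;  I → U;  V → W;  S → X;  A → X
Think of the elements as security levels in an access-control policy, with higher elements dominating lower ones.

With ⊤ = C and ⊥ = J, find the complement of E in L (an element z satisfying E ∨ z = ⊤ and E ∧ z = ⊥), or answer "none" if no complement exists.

none

For every candidate z, either E ∨ z ≠ C or E ∧ z ≠ J; no complement exists.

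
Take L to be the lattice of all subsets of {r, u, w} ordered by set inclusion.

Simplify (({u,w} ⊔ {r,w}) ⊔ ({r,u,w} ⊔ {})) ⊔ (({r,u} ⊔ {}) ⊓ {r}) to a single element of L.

{r,u,w}

{u,w} ∨ {r,w} = {r,u,w}
{r,u,w} ∨ {} = {r,u,w}
{r,u,w} ∨ {r,u,w} = {r,u,w}
{r,u} ∨ {} = {r,u}
{r,u} ∧ {r} = {r}
{r,u,w} ∨ {r} = {r,u,w}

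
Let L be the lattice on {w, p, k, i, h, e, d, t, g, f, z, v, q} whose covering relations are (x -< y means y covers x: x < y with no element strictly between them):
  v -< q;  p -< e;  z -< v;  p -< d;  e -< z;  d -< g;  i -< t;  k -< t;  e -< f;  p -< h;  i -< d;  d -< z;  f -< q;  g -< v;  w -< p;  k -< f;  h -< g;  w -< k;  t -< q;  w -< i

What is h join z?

Common upper bounds of {h, z}: q, v.
The least among these is v.

v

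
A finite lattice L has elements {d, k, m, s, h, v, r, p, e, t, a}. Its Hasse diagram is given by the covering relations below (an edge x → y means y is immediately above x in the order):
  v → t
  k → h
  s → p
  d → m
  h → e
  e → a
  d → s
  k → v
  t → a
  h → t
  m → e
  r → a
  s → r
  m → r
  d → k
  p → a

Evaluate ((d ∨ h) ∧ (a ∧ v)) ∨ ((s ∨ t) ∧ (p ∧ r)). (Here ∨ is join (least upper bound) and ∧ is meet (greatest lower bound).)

d ∨ h = h
a ∧ v = v
h ∧ v = k
s ∨ t = a
p ∧ r = s
a ∧ s = s
k ∨ s = a

a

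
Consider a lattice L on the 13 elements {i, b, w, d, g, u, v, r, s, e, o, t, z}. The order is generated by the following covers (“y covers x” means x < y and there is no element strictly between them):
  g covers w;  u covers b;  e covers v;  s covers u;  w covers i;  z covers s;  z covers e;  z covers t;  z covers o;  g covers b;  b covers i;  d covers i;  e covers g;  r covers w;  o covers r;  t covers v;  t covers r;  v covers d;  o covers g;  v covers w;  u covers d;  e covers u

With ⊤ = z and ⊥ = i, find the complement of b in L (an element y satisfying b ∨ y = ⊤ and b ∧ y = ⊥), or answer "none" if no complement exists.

t

Need y with b ∨ y = z and b ∧ y = i.
Checking each element gives: t.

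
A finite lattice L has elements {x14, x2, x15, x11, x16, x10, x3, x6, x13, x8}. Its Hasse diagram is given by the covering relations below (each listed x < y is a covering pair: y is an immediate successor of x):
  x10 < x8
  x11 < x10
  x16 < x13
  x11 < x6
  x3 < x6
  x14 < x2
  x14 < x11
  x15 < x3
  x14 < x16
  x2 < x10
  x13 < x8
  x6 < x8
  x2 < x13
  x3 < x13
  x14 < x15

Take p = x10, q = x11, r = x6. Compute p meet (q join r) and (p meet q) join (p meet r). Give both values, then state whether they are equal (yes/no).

x11; x11; yes

q join r = x6, so p meet (q join r) = x10 meet x6 = x11.
p meet q = x11 and p meet r = x11, so (p meet q) join (p meet r) = x11 join x11 = x11.
Equal: yes.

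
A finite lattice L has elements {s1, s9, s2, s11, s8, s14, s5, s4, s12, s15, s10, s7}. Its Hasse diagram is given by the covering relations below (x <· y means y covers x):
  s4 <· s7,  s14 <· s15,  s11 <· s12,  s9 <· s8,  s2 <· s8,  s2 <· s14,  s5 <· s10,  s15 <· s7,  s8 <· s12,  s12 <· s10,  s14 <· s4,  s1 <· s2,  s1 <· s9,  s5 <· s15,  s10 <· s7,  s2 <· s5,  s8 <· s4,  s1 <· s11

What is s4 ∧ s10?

Common lower bounds of {s4, s10}: s1, s2, s8, s9.
The greatest among these is s8.

s8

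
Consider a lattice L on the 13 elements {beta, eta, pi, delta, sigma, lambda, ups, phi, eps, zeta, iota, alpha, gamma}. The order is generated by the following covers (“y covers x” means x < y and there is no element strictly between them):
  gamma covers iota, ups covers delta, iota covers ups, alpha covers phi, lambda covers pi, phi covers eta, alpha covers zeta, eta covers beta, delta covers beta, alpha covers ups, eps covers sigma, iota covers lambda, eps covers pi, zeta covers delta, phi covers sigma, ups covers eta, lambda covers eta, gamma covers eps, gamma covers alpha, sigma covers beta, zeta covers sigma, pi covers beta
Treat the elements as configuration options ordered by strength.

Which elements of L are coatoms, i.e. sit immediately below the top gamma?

The coatoms are exactly the elements covered by gamma: alpha, eps, iota.

alpha, eps, iota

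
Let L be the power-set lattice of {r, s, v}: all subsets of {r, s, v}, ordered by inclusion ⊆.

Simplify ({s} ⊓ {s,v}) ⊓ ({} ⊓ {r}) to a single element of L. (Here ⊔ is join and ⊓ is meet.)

{}

{s} ∧ {s,v} = {s}
{} ∧ {r} = {}
{s} ∧ {} = {}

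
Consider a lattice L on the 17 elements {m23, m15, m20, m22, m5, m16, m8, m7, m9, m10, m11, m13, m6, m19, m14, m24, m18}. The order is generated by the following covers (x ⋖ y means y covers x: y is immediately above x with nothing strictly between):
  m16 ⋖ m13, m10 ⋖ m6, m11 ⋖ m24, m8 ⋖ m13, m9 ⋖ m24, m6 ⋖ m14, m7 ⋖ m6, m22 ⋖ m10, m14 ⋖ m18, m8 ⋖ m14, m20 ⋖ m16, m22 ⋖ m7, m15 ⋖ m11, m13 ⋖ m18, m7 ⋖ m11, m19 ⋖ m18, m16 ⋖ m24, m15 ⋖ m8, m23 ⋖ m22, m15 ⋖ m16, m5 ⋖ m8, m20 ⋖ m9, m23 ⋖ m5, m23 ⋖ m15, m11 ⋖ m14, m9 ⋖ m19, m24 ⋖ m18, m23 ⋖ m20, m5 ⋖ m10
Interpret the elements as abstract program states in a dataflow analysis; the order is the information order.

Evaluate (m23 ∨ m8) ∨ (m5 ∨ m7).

m14

m23 ∨ m8 = m8
m5 ∨ m7 = m6
m8 ∨ m6 = m14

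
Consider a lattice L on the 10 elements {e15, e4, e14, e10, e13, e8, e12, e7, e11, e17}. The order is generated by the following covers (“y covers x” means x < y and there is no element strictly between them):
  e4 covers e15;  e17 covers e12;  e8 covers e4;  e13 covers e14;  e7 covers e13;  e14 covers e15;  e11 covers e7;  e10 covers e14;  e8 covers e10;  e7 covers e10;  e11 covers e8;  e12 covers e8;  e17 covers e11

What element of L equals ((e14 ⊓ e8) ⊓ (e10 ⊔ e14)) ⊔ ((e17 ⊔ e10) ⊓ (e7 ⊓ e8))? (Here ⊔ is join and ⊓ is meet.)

e14 ∧ e8 = e14
e10 ∨ e14 = e10
e14 ∧ e10 = e14
e17 ∨ e10 = e17
e7 ∧ e8 = e10
e17 ∧ e10 = e10
e14 ∨ e10 = e10

e10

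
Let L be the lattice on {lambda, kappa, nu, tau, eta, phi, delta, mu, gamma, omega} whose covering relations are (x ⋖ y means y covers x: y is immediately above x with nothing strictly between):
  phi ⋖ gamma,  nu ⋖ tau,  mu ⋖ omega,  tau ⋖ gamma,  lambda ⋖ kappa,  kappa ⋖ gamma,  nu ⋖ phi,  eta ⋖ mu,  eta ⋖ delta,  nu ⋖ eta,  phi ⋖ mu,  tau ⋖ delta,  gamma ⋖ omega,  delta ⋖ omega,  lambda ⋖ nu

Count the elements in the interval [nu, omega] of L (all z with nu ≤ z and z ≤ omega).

8

The interval [nu, omega] = {delta, eta, gamma, mu, nu, omega, phi, tau}, which has 8 elements.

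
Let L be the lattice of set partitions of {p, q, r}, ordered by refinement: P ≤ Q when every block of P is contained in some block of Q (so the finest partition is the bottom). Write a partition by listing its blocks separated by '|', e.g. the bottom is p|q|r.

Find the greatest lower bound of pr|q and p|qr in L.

Common lower bounds of {pr|q, p|qr}: p|q|r.
The greatest among these is p|q|r.

p|q|r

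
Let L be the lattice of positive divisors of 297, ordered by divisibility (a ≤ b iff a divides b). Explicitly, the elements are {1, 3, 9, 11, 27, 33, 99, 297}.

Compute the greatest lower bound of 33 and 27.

3

In the divisibility order, the meet is the greatest common divisor: gcd(33, 27) = 3.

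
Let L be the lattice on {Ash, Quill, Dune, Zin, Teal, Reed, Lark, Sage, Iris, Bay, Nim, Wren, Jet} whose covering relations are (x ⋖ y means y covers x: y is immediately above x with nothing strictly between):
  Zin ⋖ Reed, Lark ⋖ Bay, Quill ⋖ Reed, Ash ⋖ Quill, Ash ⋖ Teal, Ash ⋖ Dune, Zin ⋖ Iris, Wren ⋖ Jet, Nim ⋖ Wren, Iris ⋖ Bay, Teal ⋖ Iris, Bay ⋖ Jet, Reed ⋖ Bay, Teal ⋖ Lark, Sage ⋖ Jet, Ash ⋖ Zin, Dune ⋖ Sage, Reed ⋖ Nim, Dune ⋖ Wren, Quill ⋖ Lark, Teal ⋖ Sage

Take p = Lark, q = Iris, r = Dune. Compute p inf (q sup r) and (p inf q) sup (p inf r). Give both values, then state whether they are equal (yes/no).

q sup r = Jet, so p inf (q sup r) = Lark inf Jet = Lark.
p inf q = Teal and p inf r = Ash, so (p inf q) sup (p inf r) = Teal sup Ash = Teal.
Equal: no.

Lark; Teal; no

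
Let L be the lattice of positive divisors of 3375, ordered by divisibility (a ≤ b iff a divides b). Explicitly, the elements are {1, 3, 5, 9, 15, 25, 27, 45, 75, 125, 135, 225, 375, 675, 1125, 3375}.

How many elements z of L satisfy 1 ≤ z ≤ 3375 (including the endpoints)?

16

The interval [1, 3375] = {1, 1125, 125, 135, 15, 225, 25, 27, 3, 3375, 375, 45, 5, 675, 75, 9}, which has 16 elements.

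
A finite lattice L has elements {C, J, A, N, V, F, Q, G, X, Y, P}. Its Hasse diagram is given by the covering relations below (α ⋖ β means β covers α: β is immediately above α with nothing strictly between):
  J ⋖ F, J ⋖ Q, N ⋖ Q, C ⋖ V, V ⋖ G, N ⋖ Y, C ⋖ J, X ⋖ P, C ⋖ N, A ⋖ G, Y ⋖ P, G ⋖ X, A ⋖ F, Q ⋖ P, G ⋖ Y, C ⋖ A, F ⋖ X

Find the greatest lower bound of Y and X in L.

Common lower bounds of {Y, X}: A, C, G, V.
The greatest among these is G.

G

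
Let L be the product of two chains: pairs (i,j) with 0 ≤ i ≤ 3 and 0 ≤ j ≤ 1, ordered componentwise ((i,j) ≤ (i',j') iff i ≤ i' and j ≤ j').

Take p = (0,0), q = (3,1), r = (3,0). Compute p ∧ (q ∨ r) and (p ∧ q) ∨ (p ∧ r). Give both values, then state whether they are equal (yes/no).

(0,0); (0,0); yes

q ∨ r = (3,1), so p ∧ (q ∨ r) = (0,0) ∧ (3,1) = (0,0).
p ∧ q = (0,0) and p ∧ r = (0,0), so (p ∧ q) ∨ (p ∧ r) = (0,0) ∨ (0,0) = (0,0).
Equal: yes.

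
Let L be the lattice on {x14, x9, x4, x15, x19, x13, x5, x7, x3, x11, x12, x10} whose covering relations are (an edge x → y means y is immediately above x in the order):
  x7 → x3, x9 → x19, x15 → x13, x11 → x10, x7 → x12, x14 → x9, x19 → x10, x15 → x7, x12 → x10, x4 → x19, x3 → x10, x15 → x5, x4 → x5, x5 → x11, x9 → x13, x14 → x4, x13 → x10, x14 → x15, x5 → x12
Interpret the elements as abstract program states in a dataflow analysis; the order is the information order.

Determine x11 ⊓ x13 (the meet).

x15

Common lower bounds of {x11, x13}: x14, x15.
The greatest among these is x15.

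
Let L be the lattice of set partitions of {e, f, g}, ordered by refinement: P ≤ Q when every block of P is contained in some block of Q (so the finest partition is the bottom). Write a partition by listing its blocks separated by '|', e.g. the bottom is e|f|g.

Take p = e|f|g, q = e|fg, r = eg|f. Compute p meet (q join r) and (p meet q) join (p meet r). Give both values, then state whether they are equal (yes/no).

q join r = efg, so p meet (q join r) = e|f|g meet efg = e|f|g.
p meet q = e|f|g and p meet r = e|f|g, so (p meet q) join (p meet r) = e|f|g join e|f|g = e|f|g.
Equal: yes.

e|f|g; e|f|g; yes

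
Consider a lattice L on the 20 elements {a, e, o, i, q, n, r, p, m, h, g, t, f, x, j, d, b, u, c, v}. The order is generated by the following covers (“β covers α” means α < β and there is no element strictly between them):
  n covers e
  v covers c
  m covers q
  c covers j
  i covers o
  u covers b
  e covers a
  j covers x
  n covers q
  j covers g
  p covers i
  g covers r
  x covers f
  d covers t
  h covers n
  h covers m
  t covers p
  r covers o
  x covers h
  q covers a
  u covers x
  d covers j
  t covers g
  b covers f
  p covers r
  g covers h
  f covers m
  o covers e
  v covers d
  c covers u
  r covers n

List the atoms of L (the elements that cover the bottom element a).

e, q

The atoms are exactly the elements that cover a: e, q.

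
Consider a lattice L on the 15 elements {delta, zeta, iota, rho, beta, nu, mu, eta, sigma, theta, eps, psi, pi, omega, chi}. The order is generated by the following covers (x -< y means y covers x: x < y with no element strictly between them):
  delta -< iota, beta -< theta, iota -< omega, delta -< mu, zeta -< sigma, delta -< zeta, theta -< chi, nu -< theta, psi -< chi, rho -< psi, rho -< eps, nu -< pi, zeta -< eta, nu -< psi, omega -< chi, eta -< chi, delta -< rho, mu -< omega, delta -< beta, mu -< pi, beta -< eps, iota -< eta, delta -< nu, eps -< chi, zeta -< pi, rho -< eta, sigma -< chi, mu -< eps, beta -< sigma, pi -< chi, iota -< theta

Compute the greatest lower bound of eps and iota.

delta

Common lower bounds of {eps, iota}: delta.
The greatest among these is delta.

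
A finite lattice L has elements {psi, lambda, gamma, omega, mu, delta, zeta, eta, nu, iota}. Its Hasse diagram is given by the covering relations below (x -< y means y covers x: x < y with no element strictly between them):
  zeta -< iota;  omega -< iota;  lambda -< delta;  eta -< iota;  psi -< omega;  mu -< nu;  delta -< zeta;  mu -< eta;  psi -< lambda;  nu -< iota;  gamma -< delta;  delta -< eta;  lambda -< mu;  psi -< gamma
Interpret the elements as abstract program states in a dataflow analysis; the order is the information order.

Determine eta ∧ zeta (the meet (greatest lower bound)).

Common lower bounds of {eta, zeta}: delta, gamma, lambda, psi.
The greatest among these is delta.

delta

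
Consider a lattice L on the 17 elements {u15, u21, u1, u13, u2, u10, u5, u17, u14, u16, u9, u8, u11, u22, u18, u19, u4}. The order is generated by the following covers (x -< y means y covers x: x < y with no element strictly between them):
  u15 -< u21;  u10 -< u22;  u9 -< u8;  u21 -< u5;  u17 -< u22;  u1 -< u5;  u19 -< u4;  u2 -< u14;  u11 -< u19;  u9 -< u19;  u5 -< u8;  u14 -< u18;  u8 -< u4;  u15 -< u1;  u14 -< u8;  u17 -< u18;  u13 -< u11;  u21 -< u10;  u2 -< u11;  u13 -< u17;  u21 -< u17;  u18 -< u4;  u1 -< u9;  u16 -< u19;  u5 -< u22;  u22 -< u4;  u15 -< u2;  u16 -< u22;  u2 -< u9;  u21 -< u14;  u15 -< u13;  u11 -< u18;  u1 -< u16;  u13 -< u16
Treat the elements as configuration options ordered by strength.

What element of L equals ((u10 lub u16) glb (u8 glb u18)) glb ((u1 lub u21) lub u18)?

u21

u10 ∨ u16 = u22
u8 ∧ u18 = u14
u22 ∧ u14 = u21
u1 ∨ u21 = u5
u5 ∨ u18 = u4
u21 ∧ u4 = u21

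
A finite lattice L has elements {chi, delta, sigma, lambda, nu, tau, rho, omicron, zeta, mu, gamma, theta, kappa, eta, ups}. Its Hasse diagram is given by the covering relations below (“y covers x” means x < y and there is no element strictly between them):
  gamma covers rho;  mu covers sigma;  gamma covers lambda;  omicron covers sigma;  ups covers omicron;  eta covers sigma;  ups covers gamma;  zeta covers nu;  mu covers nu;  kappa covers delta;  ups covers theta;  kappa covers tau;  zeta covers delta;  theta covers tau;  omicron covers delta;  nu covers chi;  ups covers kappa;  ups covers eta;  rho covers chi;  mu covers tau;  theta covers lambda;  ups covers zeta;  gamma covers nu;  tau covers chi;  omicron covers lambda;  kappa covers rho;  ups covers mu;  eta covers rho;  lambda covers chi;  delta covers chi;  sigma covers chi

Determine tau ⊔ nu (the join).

Common upper bounds of {tau, nu}: mu, ups.
The least among these is mu.

mu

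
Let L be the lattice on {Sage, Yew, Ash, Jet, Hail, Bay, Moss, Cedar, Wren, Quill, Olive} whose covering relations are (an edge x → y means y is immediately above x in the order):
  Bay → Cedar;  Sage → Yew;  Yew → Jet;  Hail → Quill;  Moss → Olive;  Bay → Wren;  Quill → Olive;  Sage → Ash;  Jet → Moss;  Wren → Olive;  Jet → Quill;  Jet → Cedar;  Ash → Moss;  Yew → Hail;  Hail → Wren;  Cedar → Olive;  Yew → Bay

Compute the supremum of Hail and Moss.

Olive

Common upper bounds of {Hail, Moss}: Olive.
The least among these is Olive.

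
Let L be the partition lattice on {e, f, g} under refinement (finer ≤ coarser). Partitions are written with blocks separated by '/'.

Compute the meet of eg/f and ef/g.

The meet (common refinement) of eg/f and ef/g intersects blocks pairwise, giving e/f/g.

e/f/g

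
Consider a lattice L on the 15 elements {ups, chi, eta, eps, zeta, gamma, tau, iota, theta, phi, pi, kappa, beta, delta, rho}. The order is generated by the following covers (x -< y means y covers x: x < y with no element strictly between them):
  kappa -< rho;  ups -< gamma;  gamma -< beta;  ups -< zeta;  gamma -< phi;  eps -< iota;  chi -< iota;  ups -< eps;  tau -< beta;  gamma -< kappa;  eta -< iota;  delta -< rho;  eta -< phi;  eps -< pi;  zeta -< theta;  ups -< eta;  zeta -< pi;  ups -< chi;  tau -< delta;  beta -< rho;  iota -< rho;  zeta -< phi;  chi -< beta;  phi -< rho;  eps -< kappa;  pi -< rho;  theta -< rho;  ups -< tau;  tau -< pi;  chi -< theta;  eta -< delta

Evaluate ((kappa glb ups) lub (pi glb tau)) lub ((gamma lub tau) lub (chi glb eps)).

kappa ∧ ups = ups
pi ∧ tau = tau
ups ∨ tau = tau
gamma ∨ tau = beta
chi ∧ eps = ups
beta ∨ ups = beta
tau ∨ beta = beta

beta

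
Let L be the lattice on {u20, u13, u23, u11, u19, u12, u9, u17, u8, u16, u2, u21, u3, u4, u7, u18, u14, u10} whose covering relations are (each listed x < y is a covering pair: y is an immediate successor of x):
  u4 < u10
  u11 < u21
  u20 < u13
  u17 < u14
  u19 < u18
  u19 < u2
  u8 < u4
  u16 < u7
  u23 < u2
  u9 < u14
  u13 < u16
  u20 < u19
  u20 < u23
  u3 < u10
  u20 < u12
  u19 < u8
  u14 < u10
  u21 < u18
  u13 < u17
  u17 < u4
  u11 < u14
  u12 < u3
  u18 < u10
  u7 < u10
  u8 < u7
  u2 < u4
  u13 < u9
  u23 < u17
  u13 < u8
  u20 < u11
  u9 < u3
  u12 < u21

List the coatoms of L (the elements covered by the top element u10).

u14, u18, u3, u4, u7

The coatoms are exactly the elements covered by u10: u14, u18, u3, u4, u7.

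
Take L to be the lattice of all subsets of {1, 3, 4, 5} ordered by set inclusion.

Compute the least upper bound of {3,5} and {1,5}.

{1,3,5}

Common upper bounds of {{3,5}, {1,5}}: {1,3,4,5}, {1,3,5}.
The least among these is {1,3,5}.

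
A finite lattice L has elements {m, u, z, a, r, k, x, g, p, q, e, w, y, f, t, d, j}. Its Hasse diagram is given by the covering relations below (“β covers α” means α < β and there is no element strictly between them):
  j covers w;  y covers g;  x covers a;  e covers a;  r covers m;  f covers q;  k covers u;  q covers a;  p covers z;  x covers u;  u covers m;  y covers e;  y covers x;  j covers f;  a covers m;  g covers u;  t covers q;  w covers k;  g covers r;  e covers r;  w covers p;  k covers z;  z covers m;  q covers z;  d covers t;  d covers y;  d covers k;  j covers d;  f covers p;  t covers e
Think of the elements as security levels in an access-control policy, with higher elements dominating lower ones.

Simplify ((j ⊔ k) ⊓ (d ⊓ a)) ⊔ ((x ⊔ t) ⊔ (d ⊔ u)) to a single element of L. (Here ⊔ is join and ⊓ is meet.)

d

j ∨ k = j
d ∧ a = a
j ∧ a = a
x ∨ t = d
d ∨ u = d
d ∨ d = d
a ∨ d = d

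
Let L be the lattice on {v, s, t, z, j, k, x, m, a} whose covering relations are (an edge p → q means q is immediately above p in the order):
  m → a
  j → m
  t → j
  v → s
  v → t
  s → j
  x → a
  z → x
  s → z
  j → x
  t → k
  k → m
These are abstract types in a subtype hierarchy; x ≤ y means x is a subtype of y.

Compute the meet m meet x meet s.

s

Common lower bounds of {m, x, s}: s, v.
The greatest among these is s.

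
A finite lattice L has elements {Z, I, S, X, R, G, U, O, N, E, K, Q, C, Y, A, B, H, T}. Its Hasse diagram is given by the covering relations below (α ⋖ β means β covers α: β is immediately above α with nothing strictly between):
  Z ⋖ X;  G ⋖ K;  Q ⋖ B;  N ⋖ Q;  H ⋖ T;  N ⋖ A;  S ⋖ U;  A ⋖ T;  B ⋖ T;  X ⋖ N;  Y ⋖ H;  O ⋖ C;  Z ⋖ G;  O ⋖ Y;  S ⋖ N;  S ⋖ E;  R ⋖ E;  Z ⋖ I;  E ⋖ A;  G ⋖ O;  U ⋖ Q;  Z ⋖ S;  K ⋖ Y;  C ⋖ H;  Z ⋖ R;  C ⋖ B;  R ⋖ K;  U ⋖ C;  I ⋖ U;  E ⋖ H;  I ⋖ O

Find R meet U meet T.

Common lower bounds of {R, U, T}: Z.
The greatest among these is Z.

Z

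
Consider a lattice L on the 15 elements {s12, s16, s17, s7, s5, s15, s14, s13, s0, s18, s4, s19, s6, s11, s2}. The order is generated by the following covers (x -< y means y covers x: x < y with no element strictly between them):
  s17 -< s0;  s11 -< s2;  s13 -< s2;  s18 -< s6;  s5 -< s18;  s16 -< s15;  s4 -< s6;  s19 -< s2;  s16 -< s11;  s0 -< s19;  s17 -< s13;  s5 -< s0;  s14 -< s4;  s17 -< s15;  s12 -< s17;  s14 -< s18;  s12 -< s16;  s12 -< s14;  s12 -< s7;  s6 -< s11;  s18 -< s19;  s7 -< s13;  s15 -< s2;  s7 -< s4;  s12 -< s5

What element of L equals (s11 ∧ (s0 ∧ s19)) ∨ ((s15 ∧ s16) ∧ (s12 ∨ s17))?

s5

s0 ∧ s19 = s0
s11 ∧ s0 = s5
s15 ∧ s16 = s16
s12 ∨ s17 = s17
s16 ∧ s17 = s12
s5 ∨ s12 = s5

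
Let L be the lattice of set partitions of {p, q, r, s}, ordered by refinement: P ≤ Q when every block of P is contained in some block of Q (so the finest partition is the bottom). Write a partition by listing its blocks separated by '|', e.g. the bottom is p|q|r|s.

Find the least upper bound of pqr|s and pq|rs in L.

Common upper bounds of {pqr|s, pq|rs}: pqrs.
The least among these is pqrs.

pqrs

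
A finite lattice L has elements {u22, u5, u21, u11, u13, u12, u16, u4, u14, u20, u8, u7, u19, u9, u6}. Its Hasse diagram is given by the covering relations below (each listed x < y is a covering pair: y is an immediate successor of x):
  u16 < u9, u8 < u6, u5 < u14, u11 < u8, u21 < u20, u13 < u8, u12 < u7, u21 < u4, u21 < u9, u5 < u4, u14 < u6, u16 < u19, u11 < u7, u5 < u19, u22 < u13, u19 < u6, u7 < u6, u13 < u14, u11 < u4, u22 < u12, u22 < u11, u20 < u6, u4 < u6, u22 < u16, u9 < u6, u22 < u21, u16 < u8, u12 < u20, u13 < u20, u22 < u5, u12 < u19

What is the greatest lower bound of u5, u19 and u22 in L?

Common lower bounds of {u5, u19, u22}: u22.
The greatest among these is u22.

u22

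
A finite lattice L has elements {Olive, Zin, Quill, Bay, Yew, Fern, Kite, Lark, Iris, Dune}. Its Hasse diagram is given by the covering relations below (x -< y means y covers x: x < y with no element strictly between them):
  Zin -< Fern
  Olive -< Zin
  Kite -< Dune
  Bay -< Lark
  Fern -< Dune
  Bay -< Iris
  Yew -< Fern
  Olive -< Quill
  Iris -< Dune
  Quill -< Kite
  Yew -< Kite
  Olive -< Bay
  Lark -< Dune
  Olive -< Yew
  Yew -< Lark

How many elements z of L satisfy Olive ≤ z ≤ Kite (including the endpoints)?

4

The interval [Olive, Kite] = {Kite, Olive, Quill, Yew}, which has 4 elements.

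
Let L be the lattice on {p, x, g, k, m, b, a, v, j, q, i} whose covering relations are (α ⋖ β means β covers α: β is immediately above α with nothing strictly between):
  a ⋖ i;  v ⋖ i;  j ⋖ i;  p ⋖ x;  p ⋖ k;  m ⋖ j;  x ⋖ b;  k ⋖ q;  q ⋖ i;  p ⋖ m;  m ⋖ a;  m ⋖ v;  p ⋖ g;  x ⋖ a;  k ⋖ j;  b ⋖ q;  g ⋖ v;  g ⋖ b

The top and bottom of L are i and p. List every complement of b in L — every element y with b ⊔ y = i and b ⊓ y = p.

Need y with b ∨ y = i and b ∧ y = p.
Checking each element gives: j, m.

j, m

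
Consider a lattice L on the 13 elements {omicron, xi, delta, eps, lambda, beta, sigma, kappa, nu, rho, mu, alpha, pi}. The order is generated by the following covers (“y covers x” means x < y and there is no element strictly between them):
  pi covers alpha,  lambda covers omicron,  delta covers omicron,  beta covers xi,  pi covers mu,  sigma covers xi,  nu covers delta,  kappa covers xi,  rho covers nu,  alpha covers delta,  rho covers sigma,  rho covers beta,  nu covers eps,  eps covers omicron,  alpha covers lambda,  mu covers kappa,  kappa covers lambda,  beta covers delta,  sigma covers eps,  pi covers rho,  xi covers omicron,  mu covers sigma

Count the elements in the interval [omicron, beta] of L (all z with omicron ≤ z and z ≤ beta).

The interval [omicron, beta] = {beta, delta, omicron, xi}, which has 4 elements.

4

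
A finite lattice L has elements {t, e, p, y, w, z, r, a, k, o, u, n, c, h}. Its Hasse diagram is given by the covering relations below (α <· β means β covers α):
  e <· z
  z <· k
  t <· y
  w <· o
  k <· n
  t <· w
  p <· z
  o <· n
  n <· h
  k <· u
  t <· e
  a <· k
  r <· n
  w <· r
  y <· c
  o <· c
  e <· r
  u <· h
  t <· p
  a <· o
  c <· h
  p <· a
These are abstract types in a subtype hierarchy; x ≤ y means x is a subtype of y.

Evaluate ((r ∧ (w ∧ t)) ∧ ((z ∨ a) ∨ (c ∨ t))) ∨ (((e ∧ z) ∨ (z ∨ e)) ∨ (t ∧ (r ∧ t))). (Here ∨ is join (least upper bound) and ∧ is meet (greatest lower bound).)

z

w ∧ t = t
r ∧ t = t
z ∨ a = k
c ∨ t = c
k ∨ c = h
t ∧ h = t
e ∧ z = e
z ∨ e = z
e ∨ z = z
r ∧ t = t
t ∧ t = t
z ∨ t = z
t ∨ z = z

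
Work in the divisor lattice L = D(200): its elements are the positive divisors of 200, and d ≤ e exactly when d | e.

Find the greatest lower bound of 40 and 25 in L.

5

In the divisibility order, the meet is the greatest common divisor: gcd(40, 25) = 5.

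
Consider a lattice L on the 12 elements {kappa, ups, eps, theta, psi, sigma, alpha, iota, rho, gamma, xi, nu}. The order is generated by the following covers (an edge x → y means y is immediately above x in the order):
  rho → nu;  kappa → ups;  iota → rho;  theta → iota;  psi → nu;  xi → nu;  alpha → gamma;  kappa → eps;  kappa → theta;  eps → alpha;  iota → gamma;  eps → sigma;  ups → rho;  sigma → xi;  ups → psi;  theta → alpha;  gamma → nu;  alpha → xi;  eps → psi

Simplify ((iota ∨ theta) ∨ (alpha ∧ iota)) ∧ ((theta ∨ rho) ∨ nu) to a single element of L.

iota

iota ∨ theta = iota
alpha ∧ iota = theta
iota ∨ theta = iota
theta ∨ rho = rho
rho ∨ nu = nu
iota ∧ nu = iota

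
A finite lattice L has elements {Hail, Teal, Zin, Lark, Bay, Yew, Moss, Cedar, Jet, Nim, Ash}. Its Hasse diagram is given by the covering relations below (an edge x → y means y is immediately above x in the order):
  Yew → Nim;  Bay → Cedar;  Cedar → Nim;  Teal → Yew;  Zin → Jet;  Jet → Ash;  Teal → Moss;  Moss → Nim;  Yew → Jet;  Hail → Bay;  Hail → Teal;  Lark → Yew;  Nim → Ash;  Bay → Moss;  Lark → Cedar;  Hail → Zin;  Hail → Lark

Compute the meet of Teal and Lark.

Common lower bounds of {Teal, Lark}: Hail.
The greatest among these is Hail.

Hail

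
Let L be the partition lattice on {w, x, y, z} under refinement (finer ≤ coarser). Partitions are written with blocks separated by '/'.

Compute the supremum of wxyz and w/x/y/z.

The join of wxyz and w/x/y/z merges any blocks that overlap across the partitions, giving wxyz.

wxyz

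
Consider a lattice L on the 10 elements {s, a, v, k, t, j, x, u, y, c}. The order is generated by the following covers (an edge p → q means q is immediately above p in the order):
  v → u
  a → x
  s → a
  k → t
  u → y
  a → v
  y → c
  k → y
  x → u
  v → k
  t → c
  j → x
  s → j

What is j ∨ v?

u

Common upper bounds of {j, v}: c, u, y.
The least among these is u.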